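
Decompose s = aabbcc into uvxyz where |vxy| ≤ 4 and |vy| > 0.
u='a', v='a', x='bb', y='c', z='c'

For s = aabbcc with pumping length p = 4:

One valid decomposition:
- u = 'a'
- v = 'a'
- x = 'bb'
- y = 'c'
- z = 'c'

Verification:
- uvxyz = 'a' + 'a' + 'bb' + 'c' + 'c' = aabbcc ✓
- |vxy| = |'abbc'| = 4 ≤ 4 ✓
- |vy| = |'ac'| = 2 > 0 ✓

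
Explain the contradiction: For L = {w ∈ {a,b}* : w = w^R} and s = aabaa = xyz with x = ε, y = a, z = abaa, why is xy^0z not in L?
xy⁰z = abaa ∉ L

Pumping with i = 0 replaces y = a by y⁰ = ε:
- Original: s = xyz = aabaa; aabaa reversed is aabaa, the same string, so it is a palindrome and is in L
- Pumped: xy⁰z = ε · ε · abaa = abaa
- abaa reversed is aaba ≠ abaa, so it is not a palindrome and is not in L

The pumping lemma would require xy⁰z ∈ L, so this decomposition yields a contradiction.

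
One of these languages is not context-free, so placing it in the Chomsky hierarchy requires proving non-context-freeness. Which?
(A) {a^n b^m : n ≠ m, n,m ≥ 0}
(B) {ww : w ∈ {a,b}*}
(B) {ww : w ∈ {a,b}*}

(B) {ww : w ∈ {a,b}*} requires the CFL pumping lemma.

- {a^n b^m : n ≠ m, n,m ≥ 0} is context-free (but not regular)
  • Can be shown non-regular with the regular pumping lemma
  • After pumping a's, we can make n = m

- {ww : w ∈ {a,b}*} is NOT context-free
  • Requires the CFL pumping lemma to prove
  • Even a PDA cannot compare two arbitrary halves symbol by symbol; CFL pumping on a^p b^p a^p b^p fails

The CFL pumping lemma is "stronger" in that it can prove non-membership
in the larger class of context-free languages.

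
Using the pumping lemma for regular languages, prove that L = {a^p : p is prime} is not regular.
Assume for contradiction that L is regular, and let p ≥ 1 be the pumping length given by the pumping lemma.
Choose a prime q with q ≥ p (one exists because there are infinitely many primes) and let s = a^q. Then s ∈ L and |s| = q ≥ p.
By the pumping lemma, s = xyz for some x, y, z with |xy| ≤ p, |y| ≥ 1, and xy^i z ∈ L for every i ≥ 0.
Here y = a^k for some k with 1 ≤ k ≤ p, and xy^i z = a^(q + (i − 1)k) for every i ≥ 0.

Take i = q + 1: |xy^(q+1) z| = q + qk = q(k + 1).
Both factors satisfy q ≥ 2 and k + 1 ≥ 2, so q(k + 1) is composite, and xy^(q+1) z ∉ L.

This contradicts the pumping lemma, which requires xy^i z ∈ L for all i ≥ 0.
Hence L = {a^p : p is prime} is not regular. ∎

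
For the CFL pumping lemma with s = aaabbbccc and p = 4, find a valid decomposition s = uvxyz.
u='aa', v='a', x='bb', y='b', z='ccc'

For s = aaabbbccc with pumping length p = 4:

One valid decomposition:
- u = 'aa'
- v = 'a'
- x = 'bb'
- y = 'b'
- z = 'ccc'

Verification:
- uvxyz = 'aa' + 'a' + 'bb' + 'b' + 'ccc' = aaabbbccc ✓
- |vxy| = |'abbb'| = 4 ≤ 4 ✓
- |vy| = |'ab'| = 2 > 0 ✓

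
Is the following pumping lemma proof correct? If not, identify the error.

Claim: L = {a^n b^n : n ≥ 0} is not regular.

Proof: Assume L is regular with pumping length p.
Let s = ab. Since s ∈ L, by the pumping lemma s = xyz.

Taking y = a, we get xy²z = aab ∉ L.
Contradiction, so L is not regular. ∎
The proof is INCORRECT.

Error: The string s = ab may be shorter than p.
The pumping lemma only applies to strings with |s| ≥ p, and p is not under our control.
We must choose s in terms of p, e.g. s = a^p b^p, to ensure |s| ≥ p.
(The proof also fixes one particular y; a valid argument must handle every decomposition with |xy| ≤ p and |y| ≥ 1 — for s = a^p b^p this forces y = a^k, and then xy²z = a^(p+k) b^p ∉ L.)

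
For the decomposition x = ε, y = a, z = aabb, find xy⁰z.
aabb

Given x = '', y = 'a', z = 'aabb' and i = 0:

xy^0z = x + y·y·...·y (0 times) + z
       = '' + 'a'^0 + 'aabb'
       = '' + '' + 'aabb'
       = 'aabb'

The pumped string is 'aabb' with length 4.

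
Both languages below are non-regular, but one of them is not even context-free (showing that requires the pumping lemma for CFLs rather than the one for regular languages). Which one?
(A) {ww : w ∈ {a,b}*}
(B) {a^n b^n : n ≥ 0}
(A) {ww : w ∈ {a,b}*}

(A) {ww : w ∈ {a,b}*} requires the CFL pumping lemma.

- {a^n b^n : n ≥ 0} is context-free (but not regular)
  • Can be shown non-regular with the regular pumping lemma
  • After pumping, the number of a's and b's become unequal

- {ww : w ∈ {a,b}*} is NOT context-free
  • Requires the CFL pumping lemma to prove
  • Even a PDA cannot compare two arbitrary halves symbol by symbol; CFL pumping on a^p b^p a^p b^p fails

The CFL pumping lemma is "stronger" in that it can prove non-membership
in the larger class of context-free languages.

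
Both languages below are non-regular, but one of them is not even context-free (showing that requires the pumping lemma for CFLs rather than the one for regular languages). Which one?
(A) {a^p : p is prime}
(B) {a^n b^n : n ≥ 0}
(A) {a^p : p is prime}

(A) {a^p : p is prime} requires the CFL pumping lemma.

- {a^n b^n : n ≥ 0} is context-free (but not regular)
  • Can be shown non-regular with the regular pumping lemma
  • After pumping, the number of a's and b's become unequal

- {a^p : p is prime} is NOT context-free
  • Requires the CFL pumping lemma to prove
  • The CFL pumping lemma also fails because prime gaps are unbounded

The CFL pumping lemma is "stronger" in that it can prove non-membership
in the larger class of context-free languages.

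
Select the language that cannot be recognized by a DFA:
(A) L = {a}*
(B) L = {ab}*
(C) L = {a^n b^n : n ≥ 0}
(C) {a^n b^n : n ≥ 0}

(C) L = {a^n b^n : n ≥ 0} is NOT regular.

The pumping lemma can be used to prove this:
After pumping, the number of a's and b's become unequal

The other languages are regular because they can be recognized by finite automata.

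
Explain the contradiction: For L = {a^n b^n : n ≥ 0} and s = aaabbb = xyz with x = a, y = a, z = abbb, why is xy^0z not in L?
xy⁰z = aabbb ∉ L

Pumping with i = 0 replaces y = a by y⁰ = ε:
- Original: s = xyz = aaabbb; aaabbb = a^3 b^3 has equal counts (3 = 3), so it is in L
- Pumped: xy⁰z = a · ε · abbb = aabbb
- aabbb has 2 a's and 3 b's; 2 ≠ 3, so it is not in L

The pumping lemma would require xy⁰z ∈ L, so this decomposition yields a contradiction.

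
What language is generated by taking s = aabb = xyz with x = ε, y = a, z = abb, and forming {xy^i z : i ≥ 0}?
{xy^i z : i ≥ 0} = {a^(i+1) b^2 : i ≥ 0} = {abb, aabb, aaabb, ...}

With x = ε, y = a, z = abb: Starting with aabb and pumping the first 'a' (z = abb keeps the second 'a'), we get strings with i+1 a's followed by 2 b's for i = 0, 1, 2, ...; note bb is not produced because z always contributes one a.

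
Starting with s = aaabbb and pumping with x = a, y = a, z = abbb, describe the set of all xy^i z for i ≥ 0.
{xy^i z : i ≥ 0} = {a^(2+i) b^3 : i ≥ 0} = {aabbb, aaabbb, aaaabbb, ...}

With x = a, y = a, z = abbb: Starting with aaabbb and pumping the second 'a', we get strings with 2+i a's followed by 3 b's for i = 0, 1, 2, ...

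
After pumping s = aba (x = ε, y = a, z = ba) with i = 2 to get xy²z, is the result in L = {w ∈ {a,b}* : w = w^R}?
No

xy²z = ε · aa · ba = aaba.
aaba reversed is abaa ≠ aaba, so it is not a palindrome and is not in L.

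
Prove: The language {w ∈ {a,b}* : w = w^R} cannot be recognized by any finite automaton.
Assume for contradiction that L is regular, and let p ≥ 1 be the pumping length given by the pumping lemma.
Choose s = a^p b a^p. Then s ∈ L (it reads the same in both directions) and |s| = 2p + 1 ≥ p.
By the pumping lemma, s = xyz for some x, y, z with |xy| ≤ p, |y| ≥ 1, and xy^i z ∈ L for every i ≥ 0.
Since |xy| ≤ p and the first p symbols of s are all a's, y = a^k for some k with 1 ≤ k ≤ p.

Take i = 0: xy⁰z = a^(p − k) b a^p.
Its reversal is a^p b a^(p − k). These differ because the block of a's before the unique b has length p − k in one and p in the other, and p − k ≠ p since k ≥ 1. So xy⁰z is not a palindrome, i.e. xy⁰z ∉ L.

This contradicts the pumping lemma, which requires xy^i z ∈ L for all i ≥ 0.
Hence L = {w ∈ {a,b}* : w = w^R} is not regular. ∎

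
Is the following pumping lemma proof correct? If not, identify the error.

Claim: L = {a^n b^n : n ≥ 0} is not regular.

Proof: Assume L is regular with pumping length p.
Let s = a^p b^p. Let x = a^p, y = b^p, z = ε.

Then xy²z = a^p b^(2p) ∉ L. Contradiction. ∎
The proof is INCORRECT.

Error: The decomposition violates |xy| ≤ p.
With x = a^p and y = b^p, we have |xy| = 2p > p.
The pumping lemma requires |xy| ≤ p, so y must be within the first p characters.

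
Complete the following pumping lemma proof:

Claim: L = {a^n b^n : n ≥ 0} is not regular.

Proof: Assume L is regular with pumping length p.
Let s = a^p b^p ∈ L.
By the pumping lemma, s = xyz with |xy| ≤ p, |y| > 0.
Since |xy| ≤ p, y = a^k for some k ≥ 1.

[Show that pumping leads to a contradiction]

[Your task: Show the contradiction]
Consider xy²z = a^(p+k) b^p.

Since k ≥ 1, we have p + k > p.
So xy²z has more a's than b's: (p+k) a's vs p b's.
This means xy²z ∉ L because a^n b^n requires equal counts.

This contradicts the pumping lemma which states xy²z ∈ L.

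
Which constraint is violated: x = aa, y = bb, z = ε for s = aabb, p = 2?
Violated: |xy| ≤ p

The decomposition x = aa, y = bb, z = ε for s = aabb with p = 2
violates the constraint: |xy| ≤ p

|xy| = |aabb| = 4 > 2 = p. The decomposition puts too many characters in xy.

Pumping lemma constraints:
1. xyz = s (decomposition is valid)
2. |xy| ≤ p
3. |y| > 0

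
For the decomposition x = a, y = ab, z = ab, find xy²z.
aababab

Given x = 'a', y = 'ab', z = 'ab' and i = 2:

xy^2z = x + y·y·...·y (2 times) + z
       = 'a' + 'ab'^2 + 'ab'
       = 'a' + 'abab' + 'ab'
       = 'aababab'

The pumped string is 'aababab' with length 7.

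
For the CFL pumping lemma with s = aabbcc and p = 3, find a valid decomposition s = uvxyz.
u='aa', v='b', x='b', y='c', z='c'

For s = aabbcc with pumping length p = 3:

One valid decomposition:
- u = 'aa'
- v = 'b'
- x = 'b'
- y = 'c'
- z = 'c'

Verification:
- uvxyz = 'aa' + 'b' + 'b' + 'c' + 'c' = aabbcc ✓
- |vxy| = |'bbc'| = 3 ≤ 3 ✓
- |vy| = |'bc'| = 2 > 0 ✓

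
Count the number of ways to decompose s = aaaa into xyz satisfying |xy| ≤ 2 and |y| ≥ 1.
3

For s = 'aaaa' with pumping length p = 2:

Constraints: |xy| ≤ 2, |y| > 0

Valid decompositions (|xy| ≤ p, |y| ≥ 1):
  • x='', y='a', z='aaa'
  • x='a', y='a', z='aa'
  • x='', y='aa', z='aa'

Total count: 3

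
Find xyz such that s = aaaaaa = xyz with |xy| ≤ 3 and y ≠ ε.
x = '', y = 'a', z = 'aaaaa'

For s = aaaaaa and p = 3, one valid decomposition is:
- x = '' (length 0)
- y = 'a' (length 1)
- z = 'aaaaa' (length 5)

Verification:
- xyz = '' + 'a' + 'aaaaa' = aaaaaa ✓
- |xy| = 1 ≤ 3 ✓
- |y| = 1 > 0 ✓

All pumping lemma constraints are satisfied.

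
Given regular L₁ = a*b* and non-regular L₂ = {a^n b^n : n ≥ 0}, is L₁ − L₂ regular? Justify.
No — L₁ − L₂ is not regular.

a*b* − {a^n b^n} = {a^n b^m : n ≠ m}. If this were regular, then its complement intersected with a*b*, namely {a^n b^n : n ≥ 0}, would be regular too (closure under complement and intersection) — contradiction. So L₁ − L₂ is not regular.

Note that the bare facts "L₁ regular, L₂ non-regular" do not settle the question by themselves: the closure of regular languages under ∪, ∩, complement and difference applies only when BOTH operands are regular. With a non-regular operand the result can come out regular or non-regular depending on the specific languages, so one has to work out L₁ − L₂ for this particular pair, as above.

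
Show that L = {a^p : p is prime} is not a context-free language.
Assume for contradiction that L is context-free, and let p ≥ 1 be the pumping length given by the pumping lemma for CFLs.
Choose a prime q with q ≥ p and let s = a^q. Then s ∈ L and |s| = q ≥ p.
By the CFL pumping lemma, s = uvxyz for some u, v, x, y, z with |vxy| ≤ p, |vy| ≥ 1, and uv^i xy^i z ∈ L for every i ≥ 0.
All symbols are a's, so only lengths matter: let k = |vy|, with 1 ≤ k ≤ p. Then |uv^i xy^i z| = q + (i − 1)k.

Take i = q + 1: the length is q + qk = q(k + 1).
Both factors satisfy q ≥ 2 and k + 1 ≥ 2, so q(k + 1) is composite and uv^(q+1) xy^(q+1) z ∉ L.

This contradicts the CFL pumping lemma, which requires uv^i xy^i z ∈ L for all i ≥ 0.
Hence L = {a^p : p is prime} is not context-free. ∎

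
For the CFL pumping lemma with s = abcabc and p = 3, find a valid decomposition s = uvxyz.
u='ab', v='c', x='a', y='b', z='c'

For s = abcabc with pumping length p = 3:

One valid decomposition:
- u = 'ab'
- v = 'c'
- x = 'a'
- y = 'b'
- z = 'c'

Verification:
- uvxyz = 'ab' + 'c' + 'a' + 'b' + 'c' = abcabc ✓
- |vxy| = |'cab'| = 3 ≤ 3 ✓
- |vy| = |'cb'| = 2 > 0 ✓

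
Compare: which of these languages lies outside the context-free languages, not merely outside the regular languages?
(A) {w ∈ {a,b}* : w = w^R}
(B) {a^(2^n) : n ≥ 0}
(B) {a^(2^n) : n ≥ 0}

(B) {a^(2^n) : n ≥ 0} requires the CFL pumping lemma.

- {w ∈ {a,b}* : w = w^R} is context-free (but not regular)
  • Can be shown non-regular with the regular pumping lemma
  • After pumping, the string is no longer symmetric

- {a^(2^n) : n ≥ 0} is NOT context-free
  • Requires the CFL pumping lemma to prove
  • Gaps between powers of 2 grow exponentially

The CFL pumping lemma is "stronger" in that it can prove non-membership
in the larger class of context-free languages.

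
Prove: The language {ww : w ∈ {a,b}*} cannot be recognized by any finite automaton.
Assume for contradiction that L is regular, and let p ≥ 1 be the pumping length given by the pumping lemma.
Choose s = a^p b a^p b. Then s ∈ L (take w = a^p b) and |s| = 2p + 2 ≥ p.
By the pumping lemma, s = xyz for some x, y, z with |xy| ≤ p, |y| ≥ 1, and xy^i z ∈ L for every i ≥ 0.
Since |xy| ≤ p and the first p symbols of s are all a's, y = a^k for some k with 1 ≤ k ≤ p.

Take i = 2: t = xy²z = a^(p + k) b a^p b.
Suppose t = uu for some string u. The string t contains exactly two b's and ends in b, so u contains exactly one b and ends in b; hence u = a^j b for some j, and uu = a^j b a^j b. Comparing with t = a^(p + k) b a^p b forces j = p + k (first block) and j = p (second block), which is impossible since k ≥ 1. So t ∉ L.

This contradicts the pumping lemma, which requires xy^i z ∈ L for all i ≥ 0.
Hence L = {ww : w ∈ {a,b}*} is not regular. ∎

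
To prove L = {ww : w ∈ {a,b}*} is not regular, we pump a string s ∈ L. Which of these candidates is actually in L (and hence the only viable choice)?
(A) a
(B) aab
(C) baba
(C) baba

The pumping lemma is applied to a string s that lies in L, so first check membership of each option:
- (A) a has odd length 1, so it cannot be written as ww and is not in L ✗
- (B) aab has odd length 3, so it cannot be written as ww and is not in L ✗
- (C) baba splits into halves ba · ba, which are equal, so it is in L (w = ba) ✓

Only (C) baba is in L, so it is the only candidate that could play the role of s.
(In a complete proof one picks s in terms of the pumping length p so that |s| ≥ p is guaranteed; a fixed string like baba illustrates the shape of such an s.)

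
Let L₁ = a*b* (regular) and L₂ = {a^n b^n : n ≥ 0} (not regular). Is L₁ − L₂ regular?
No — L₁ − L₂ is not regular.

a*b* − {a^n b^n} = {a^n b^m : n ≠ m}. If this were regular, then its complement intersected with a*b*, namely {a^n b^n : n ≥ 0}, would be regular too (closure under complement and intersection) — contradiction. So L₁ − L₂ is not regular.

Note that the bare facts "L₁ regular, L₂ non-regular" do not settle the question by themselves: the closure of regular languages under ∪, ∩, complement and difference applies only when BOTH operands are regular. With a non-regular operand the result can come out regular or non-regular depending on the specific languages, so one has to work out L₁ − L₂ for this particular pair, as above.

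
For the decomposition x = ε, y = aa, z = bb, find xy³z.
aaaaaabb

Given x = '', y = 'aa', z = 'bb' and i = 3:

xy^3z = x + y·y·...·y (3 times) + z
       = '' + 'aa'^3 + 'bb'
       = '' + 'aaaaaa' + 'bb'
       = 'aaaaaabb'

The pumped string is 'aaaaaabb' with length 8.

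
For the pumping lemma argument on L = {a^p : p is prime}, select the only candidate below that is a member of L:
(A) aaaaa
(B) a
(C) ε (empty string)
(A) aaaaa

The pumping lemma is applied to a string s that lies in L, so first check membership of each option:
- (A) aaaaa has length 5, which is prime, so it is in L ✓
- (B) a has length 1, which is not prime, so it is not in L ✗
- (C) ε has length 0, which is not prime, so it is not in L ✗

Only (A) aaaaa is in L, so it is the only candidate that could play the role of s.
(In a complete proof one picks s in terms of the pumping length p so that |s| ≥ p is guaranteed; a fixed string like aaaaa illustrates the shape of such an s.)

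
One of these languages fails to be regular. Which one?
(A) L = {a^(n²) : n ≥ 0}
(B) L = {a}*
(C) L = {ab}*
(A) {a^(n²) : n ≥ 0}

(A) L = {a^(n²) : n ≥ 0} is NOT regular.

The pumping lemma can be used to prove this:
After pumping, length is no longer a perfect square

The other languages are regular because they can be recognized by finite automata.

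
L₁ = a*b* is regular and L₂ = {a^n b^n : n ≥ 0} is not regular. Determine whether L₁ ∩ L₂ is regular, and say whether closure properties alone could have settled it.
No — L₁ ∩ L₂ is not regular.

Every string a^n b^n already lies in a*b*, so L₁ ∩ L₂ = {a^n b^n : n ≥ 0} = L₂ itself, which is the standard non-regular language (pump s = a^p b^p).

Note that the bare facts "L₁ regular, L₂ non-regular" do not settle the question by themselves: the closure of regular languages under ∪, ∩, complement and difference applies only when BOTH operands are regular. With a non-regular operand the result can come out regular or non-regular depending on the specific languages, so one has to work out L₁ ∩ L₂ for this particular pair, as above.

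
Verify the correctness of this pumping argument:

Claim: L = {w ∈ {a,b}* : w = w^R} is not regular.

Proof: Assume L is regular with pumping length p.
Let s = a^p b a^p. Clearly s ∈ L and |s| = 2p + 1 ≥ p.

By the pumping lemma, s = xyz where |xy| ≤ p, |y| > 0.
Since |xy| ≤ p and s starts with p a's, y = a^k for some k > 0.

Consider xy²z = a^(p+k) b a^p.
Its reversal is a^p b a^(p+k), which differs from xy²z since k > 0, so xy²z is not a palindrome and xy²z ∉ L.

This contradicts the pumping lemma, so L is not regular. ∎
The proof is correct.

This proof is valid because:
1. s = a^p b a^p is in L and is chosen in terms of p, so |s| ≥ p holds for every p
2. The decomposition analysis is correct: |xy| ≤ p forces y to lie inside the leading a's
3. The contradiction is valid: a^(p+k) b a^p has more a's before the b than after it, so it is not a palindrome
4. The conclusion follows logically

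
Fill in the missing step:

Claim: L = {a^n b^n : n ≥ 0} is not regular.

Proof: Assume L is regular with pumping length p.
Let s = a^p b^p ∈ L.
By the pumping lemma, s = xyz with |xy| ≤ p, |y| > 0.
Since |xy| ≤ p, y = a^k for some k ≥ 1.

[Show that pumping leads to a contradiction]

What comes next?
Consider xy²z = a^(p+k) b^p.

Since k ≥ 1, we have p + k > p.
So xy²z has more a's than b's: (p+k) a's vs p b's.
This means xy²z ∉ L because a^n b^n requires equal counts.

This contradicts the pumping lemma which states xy²z ∈ L.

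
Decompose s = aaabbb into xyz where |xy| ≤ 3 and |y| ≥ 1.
x = '', y = 'aaa', z = 'bbb'

For s = aaabbb and p = 3, one valid decomposition is:
- x = '' (length 0)
- y = 'aaa' (length 3)
- z = 'bbb' (length 3)

Verification:
- xyz = '' + 'aaa' + 'bbb' = aaabbb ✓
- |xy| = 3 ≤ 3 ✓
- |y| = 3 > 0 ✓

All pumping lemma constraints are satisfied.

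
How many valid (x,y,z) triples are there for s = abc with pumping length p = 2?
3

For s = 'abc' with pumping length p = 2:

Constraints: |xy| ≤ 2, |y| > 0

Valid decompositions (|xy| ≤ p, |y| ≥ 1):
  • x='', y='a', z='bc'
  • x='a', y='b', z='c'
  • x='', y='ab', z='c'

Total count: 3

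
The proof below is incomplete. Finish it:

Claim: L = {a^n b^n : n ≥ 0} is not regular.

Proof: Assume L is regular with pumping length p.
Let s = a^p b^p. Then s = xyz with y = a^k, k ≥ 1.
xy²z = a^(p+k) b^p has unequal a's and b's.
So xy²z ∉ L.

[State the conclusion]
This contradicts the pumping lemma for regular languages,
which guarantees xy^i z ∈ L for all i ≥ 0.

Since our assumption that L is regular leads to a contradiction,
we conclude that L = {a^n b^n : n ≥ 0} is NOT regular. ∎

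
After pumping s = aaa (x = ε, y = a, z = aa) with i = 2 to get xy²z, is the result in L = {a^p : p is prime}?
No

xy²z = ε · aa · aa = aaaa.
aaaa has length 4 = 2 × 2, which is not prime, so it is not in L.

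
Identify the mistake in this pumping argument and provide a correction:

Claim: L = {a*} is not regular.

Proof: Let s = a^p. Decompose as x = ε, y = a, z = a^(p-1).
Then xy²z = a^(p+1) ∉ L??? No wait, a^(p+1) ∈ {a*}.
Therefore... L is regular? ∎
Error: The proof attempts to show a*  is not regular, but a* IS regular!

Correction: a* is a regular language (recognized by a simple DFA with one accepting state and self-loop on 'a'). The pumping lemma can only prove non-regularity, not regularity. For regular languages, pumping always works.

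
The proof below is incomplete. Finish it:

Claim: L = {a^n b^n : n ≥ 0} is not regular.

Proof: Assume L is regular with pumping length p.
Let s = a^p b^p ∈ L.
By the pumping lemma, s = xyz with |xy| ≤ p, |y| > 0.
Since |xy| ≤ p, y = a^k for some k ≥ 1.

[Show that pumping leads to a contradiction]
Consider xy²z = a^(p+k) b^p.

Since k ≥ 1, we have p + k > p.
So xy²z has more a's than b's: (p+k) a's vs p b's.
This means xy²z ∉ L because a^n b^n requires equal counts.

This contradicts the pumping lemma which states xy²z ∈ L.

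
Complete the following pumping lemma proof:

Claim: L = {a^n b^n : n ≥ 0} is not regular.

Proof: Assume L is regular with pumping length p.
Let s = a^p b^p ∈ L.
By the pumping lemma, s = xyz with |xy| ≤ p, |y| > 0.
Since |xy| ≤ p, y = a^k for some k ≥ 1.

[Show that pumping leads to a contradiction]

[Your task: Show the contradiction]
Consider xy²z = a^(p+k) b^p.

Since k ≥ 1, we have p + k > p.
So xy²z has more a's than b's: (p+k) a's vs p b's.
This means xy²z ∉ L because a^n b^n requires equal counts.

This contradicts the pumping lemma which states xy²z ∈ L.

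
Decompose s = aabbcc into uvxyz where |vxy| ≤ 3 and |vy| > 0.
u='aa', v='b', x='b', y='c', z='c'

For s = aabbcc with pumping length p = 3:

One valid decomposition:
- u = 'aa'
- v = 'b'
- x = 'b'
- y = 'c'
- z = 'c'

Verification:
- uvxyz = 'aa' + 'b' + 'b' + 'c' + 'c' = aabbcc ✓
- |vxy| = |'bbc'| = 3 ≤ 3 ✓
- |vy| = |'bc'| = 2 > 0 ✓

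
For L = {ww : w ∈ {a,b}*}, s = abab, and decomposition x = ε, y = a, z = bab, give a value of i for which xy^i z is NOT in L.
i = 0

xy⁰z = ε · ε · bab = bab; bab has odd length 3, so it cannot be written as ww and is not in L.
(Other choices also work, e.g. i = 2, 3; only i = 1 is guaranteed to stay in L since xy¹z = s.)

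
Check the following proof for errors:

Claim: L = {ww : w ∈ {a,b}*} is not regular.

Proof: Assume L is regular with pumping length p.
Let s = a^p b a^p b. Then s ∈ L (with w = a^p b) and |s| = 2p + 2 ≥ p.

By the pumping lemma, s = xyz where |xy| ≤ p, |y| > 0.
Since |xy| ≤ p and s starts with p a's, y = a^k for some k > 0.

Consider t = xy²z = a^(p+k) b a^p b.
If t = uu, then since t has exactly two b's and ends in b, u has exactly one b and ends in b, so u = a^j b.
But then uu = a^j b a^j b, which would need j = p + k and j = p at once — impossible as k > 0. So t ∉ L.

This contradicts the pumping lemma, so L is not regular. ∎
The proof is correct.

This proof is valid because:
1. s = a^p b a^p b is in L and is chosen in terms of p, so |s| ≥ p holds for every p
2. The decomposition analysis is correct: |xy| ≤ p forces y to lie inside the leading a's
3. The contradiction is valid: the argument shows a^(p+k) b a^p b cannot be split into two equal halves
4. The conclusion follows logically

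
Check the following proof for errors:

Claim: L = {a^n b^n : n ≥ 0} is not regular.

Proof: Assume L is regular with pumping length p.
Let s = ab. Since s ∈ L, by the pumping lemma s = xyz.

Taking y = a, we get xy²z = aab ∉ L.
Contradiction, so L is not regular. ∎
The proof is INCORRECT.

Error: The string s = ab may be shorter than p.
The pumping lemma only applies to strings with |s| ≥ p, and p is not under our control.
We must choose s in terms of p, e.g. s = a^p b^p, to ensure |s| ≥ p.
(The proof also fixes one particular y; a valid argument must handle every decomposition with |xy| ≤ p and |y| ≥ 1 — for s = a^p b^p this forces y = a^k, and then xy²z = a^(p+k) b^p ∉ L.)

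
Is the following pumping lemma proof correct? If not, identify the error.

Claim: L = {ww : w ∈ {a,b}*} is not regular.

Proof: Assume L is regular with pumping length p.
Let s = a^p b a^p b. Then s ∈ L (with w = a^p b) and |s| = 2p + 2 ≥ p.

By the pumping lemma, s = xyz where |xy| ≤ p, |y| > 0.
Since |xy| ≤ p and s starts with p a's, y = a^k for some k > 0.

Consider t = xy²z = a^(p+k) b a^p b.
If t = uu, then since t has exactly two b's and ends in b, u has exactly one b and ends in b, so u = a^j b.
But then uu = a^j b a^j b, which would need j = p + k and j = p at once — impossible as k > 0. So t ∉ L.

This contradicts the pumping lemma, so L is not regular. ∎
The proof is correct.

This proof is valid because:
1. s = a^p b a^p b is in L and is chosen in terms of p, so |s| ≥ p holds for every p
2. The decomposition analysis is correct: |xy| ≤ p forces y to lie inside the leading a's
3. The contradiction is valid: the argument shows a^(p+k) b a^p b cannot be split into two equal halves
4. The conclusion follows logically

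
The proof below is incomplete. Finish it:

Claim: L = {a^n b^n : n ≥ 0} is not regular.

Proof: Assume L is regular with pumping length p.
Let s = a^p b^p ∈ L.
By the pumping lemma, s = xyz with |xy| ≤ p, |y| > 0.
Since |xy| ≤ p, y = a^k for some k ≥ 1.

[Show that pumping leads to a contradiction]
Consider xy²z = a^(p+k) b^p.

Since k ≥ 1, we have p + k > p.
So xy²z has more a's than b's: (p+k) a's vs p b's.
This means xy²z ∉ L because a^n b^n requires equal counts.

This contradicts the pumping lemma which states xy²z ∈ L.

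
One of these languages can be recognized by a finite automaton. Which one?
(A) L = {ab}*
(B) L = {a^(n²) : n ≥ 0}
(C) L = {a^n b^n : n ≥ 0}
(A) {ab}*

(A) L = {ab}* is regular.

This can be recognized by a finite automaton (DFA/NFA).
Regular expressions like {ab}* define regular languages.

The other choices are not regular:
- {a^n b^n : n ≥ 0}: After pumping, the number of a's and b's become unequal
- {a^(n²) : n ≥ 0}: After pumping, length is no longer a perfect square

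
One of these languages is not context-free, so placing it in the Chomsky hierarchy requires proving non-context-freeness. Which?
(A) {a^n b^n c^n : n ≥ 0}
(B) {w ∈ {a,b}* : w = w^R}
(A) {a^n b^n c^n : n ≥ 0}

(A) {a^n b^n c^n : n ≥ 0} requires the CFL pumping lemma.

- {w ∈ {a,b}* : w = w^R} is context-free (but not regular)
  • Can be shown non-regular with the regular pumping lemma
  • After pumping, the string is no longer symmetric

- {a^n b^n c^n : n ≥ 0} is NOT context-free
  • Requires the CFL pumping lemma to prove
  • Cannot maintain three equal counts simultaneously

The CFL pumping lemma is "stronger" in that it can prove non-membership
in the larger class of context-free languages.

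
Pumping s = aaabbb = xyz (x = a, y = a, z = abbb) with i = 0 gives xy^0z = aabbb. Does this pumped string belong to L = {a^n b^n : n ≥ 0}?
No

xy⁰z = a · ε · abbb = aabbb.
aabbb has 2 a's and 3 b's; 2 ≠ 3, so it is not in L.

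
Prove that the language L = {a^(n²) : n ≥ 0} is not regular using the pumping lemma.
Assume for contradiction that L is regular, and let p ≥ 1 be the pumping length given by the pumping lemma.
Choose s = a^(p²). Then s ∈ L and |s| = p² ≥ p.
By the pumping lemma, s = xyz for some x, y, z with |xy| ≤ p, |y| ≥ 1, and xy^i z ∈ L for every i ≥ 0.
Here y = a^k for some k with 1 ≤ k ≤ |xy| ≤ p.

Take i = 2: |xy²z| = p² + k.
Now p² < p² + k ≤ p² + p < p² + 2p + 1 = (p + 1)².
So |xy²z| lies strictly between the consecutive squares p² and (p + 1)², hence is not a perfect square, and xy²z ∉ L.

This contradicts the pumping lemma, which requires xy^i z ∈ L for all i ≥ 0.
Hence L = {a^(n²) : n ≥ 0} is not regular. ∎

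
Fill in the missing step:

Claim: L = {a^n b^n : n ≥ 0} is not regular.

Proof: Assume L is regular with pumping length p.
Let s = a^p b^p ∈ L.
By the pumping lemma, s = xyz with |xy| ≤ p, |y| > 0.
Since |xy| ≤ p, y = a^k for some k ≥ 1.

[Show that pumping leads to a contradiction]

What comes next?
Consider xy²z = a^(p+k) b^p.

Since k ≥ 1, we have p + k > p.
So xy²z has more a's than b's: (p+k) a's vs p b's.
This means xy²z ∉ L because a^n b^n requires equal counts.

This contradicts the pumping lemma which states xy²z ∈ L.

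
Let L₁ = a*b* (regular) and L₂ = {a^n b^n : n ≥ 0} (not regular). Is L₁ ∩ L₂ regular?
No — L₁ ∩ L₂ is not regular.

Every string a^n b^n already lies in a*b*, so L₁ ∩ L₂ = {a^n b^n : n ≥ 0} = L₂ itself, which is the standard non-regular language (pump s = a^p b^p).

Note that the bare facts "L₁ regular, L₂ non-regular" do not settle the question by themselves: the closure of regular languages under ∪, ∩, complement and difference applies only when BOTH operands are regular. With a non-regular operand the result can come out regular or non-regular depending on the specific languages, so one has to work out L₁ ∩ L₂ for this particular pair, as above.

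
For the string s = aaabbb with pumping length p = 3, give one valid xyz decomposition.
x = '', y = 'aa', z = 'abbb'

For s = aaabbb and p = 3, one valid decomposition is:
- x = '' (length 0)
- y = 'aa' (length 2)
- z = 'abbb' (length 4)

Verification:
- xyz = '' + 'aa' + 'abbb' = aaabbb ✓
- |xy| = 2 ≤ 3 ✓
- |y| = 2 > 0 ✓

All pumping lemma constraints are satisfied.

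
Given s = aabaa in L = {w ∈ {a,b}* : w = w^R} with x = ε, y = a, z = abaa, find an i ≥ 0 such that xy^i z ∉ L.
i = 2

xy²z = ε · aa · abaa = aaabaa; aaabaa reversed is aabaaa ≠ aaabaa, so it is not a palindrome and is not in L.
(Other choices also work, e.g. i = 0, 3; only i = 1 is guaranteed to stay in L since xy¹z = s.)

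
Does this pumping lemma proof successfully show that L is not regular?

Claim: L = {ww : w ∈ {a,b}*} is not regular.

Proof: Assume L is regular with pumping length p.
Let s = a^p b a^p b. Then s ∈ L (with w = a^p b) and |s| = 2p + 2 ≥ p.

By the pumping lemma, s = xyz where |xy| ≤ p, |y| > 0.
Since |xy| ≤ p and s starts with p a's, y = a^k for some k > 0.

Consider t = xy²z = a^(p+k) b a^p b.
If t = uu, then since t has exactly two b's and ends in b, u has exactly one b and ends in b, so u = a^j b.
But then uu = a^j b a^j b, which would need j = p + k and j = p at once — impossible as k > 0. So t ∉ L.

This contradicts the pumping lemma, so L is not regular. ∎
The proof is correct.

This proof is valid because:
1. s = a^p b a^p b is in L and is chosen in terms of p, so |s| ≥ p holds for every p
2. The decomposition analysis is correct: |xy| ≤ p forces y to lie inside the leading a's
3. The contradiction is valid: the argument shows a^(p+k) b a^p b cannot be split into two equal halves
4. The conclusion follows logically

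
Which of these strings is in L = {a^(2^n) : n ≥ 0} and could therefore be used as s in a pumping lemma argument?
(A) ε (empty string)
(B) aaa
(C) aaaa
(C) aaaa

The pumping lemma is applied to a string s that lies in L, so first check membership of each option:
- (A) ε has length 0, which is not a power of 2, so it is not in L ✗
- (B) aaa has length 3, strictly between 2^1 = 2 and 2^2 = 4, so it is not in L ✗
- (C) aaaa has length 4 = 2^2, so it is in L ✓

Only (C) aaaa is in L, so it is the only candidate that could play the role of s.
(In a complete proof one picks s in terms of the pumping length p so that |s| ≥ p is guaranteed; a fixed string like aaaa illustrates the shape of such an s.)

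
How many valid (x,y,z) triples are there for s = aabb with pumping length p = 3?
6

For s = 'aabb' with pumping length p = 3:

Constraints: |xy| ≤ 3, |y| > 0

Valid decompositions (|xy| ≤ p, |y| ≥ 1):
  • x='', y='a', z='abb'
  • x='a', y='a', z='bb'
  • x='', y='aa', z='bb'
  • x='aa', y='b', z='b'
  • x='a', y='ab', z='b'
  • x='', y='aab', z='b'

Total count: 6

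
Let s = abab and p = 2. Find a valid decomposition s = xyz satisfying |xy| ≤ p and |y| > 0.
x = '', y = 'ab', z = 'ab'

For s = abab and p = 2, one valid decomposition is:
- x = '' (length 0)
- y = 'ab' (length 2)
- z = 'ab' (length 2)

Verification:
- xyz = '' + 'ab' + 'ab' = abab ✓
- |xy| = 2 ≤ 2 ✓
- |y| = 2 > 0 ✓

All pumping lemma constraints are satisfied.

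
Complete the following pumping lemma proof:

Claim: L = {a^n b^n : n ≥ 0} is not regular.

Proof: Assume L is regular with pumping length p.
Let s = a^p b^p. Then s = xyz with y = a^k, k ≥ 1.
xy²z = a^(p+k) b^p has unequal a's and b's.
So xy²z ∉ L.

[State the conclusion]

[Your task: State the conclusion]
This contradicts the pumping lemma for regular languages,
which guarantees xy^i z ∈ L for all i ≥ 0.

Since our assumption that L is regular leads to a contradiction,
we conclude that L = {a^n b^n : n ≥ 0} is NOT regular. ∎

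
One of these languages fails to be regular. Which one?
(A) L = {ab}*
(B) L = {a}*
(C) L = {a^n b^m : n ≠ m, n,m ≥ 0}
(C) {a^n b^m : n ≠ m, n,m ≥ 0}

(C) L = {a^n b^m : n ≠ m, n,m ≥ 0} is NOT regular.

The pumping lemma can be used to prove this:
After pumping a's, we can make n = m

The other languages are regular because they can be recognized by finite automata.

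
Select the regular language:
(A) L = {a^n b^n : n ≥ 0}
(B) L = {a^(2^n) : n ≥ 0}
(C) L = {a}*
(C) {a}*

(C) L = {a}* is regular.

This can be recognized by a finite automaton (DFA/NFA).
Regular expressions like {a}* define regular languages.

The other choices are not regular:
- {a^(2^n) : n ≥ 0}: After pumping, length is no longer a power of 2
- {a^n b^n : n ≥ 0}: After pumping, the number of a's and b's become unequal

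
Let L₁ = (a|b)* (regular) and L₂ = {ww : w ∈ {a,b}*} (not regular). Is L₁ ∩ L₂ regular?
No — L₁ ∩ L₂ is not regular.

(a|b)* is all strings over {a,b}, so L₁ ∩ L₂ = {ww : w ∈ {a,b}*} = L₂ itself, which is not regular (pump s = a^p b a^p b).

Note that the bare facts "L₁ regular, L₂ non-regular" do not settle the question by themselves: the closure of regular languages under ∪, ∩, complement and difference applies only when BOTH operands are regular. With a non-regular operand the result can come out regular or non-regular depending on the specific languages, so one has to work out L₁ ∩ L₂ for this particular pair, as above.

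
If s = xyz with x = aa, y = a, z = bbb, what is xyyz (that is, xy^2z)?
aaaabbb

Given x = 'aa', y = 'a', z = 'bbb' and i = 2:

xy^2z = x + y·y·...·y (2 times) + z
       = 'aa' + 'a'^2 + 'bbb'
       = 'aa' + 'aa' + 'bbb'
       = 'aaaabbb'

The pumped string is 'aaaabbb' with length 7.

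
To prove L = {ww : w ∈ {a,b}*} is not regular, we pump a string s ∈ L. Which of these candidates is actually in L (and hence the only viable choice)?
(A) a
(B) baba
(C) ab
(B) baba

The pumping lemma is applied to a string s that lies in L, so first check membership of each option:
- (A) a has odd length 1, so it cannot be written as ww and is not in L ✗
- (B) baba splits into halves ba · ba, which are equal, so it is in L (w = ba) ✓
- (C) ab has length 2; its halves are a and b, which differ, so it is not in L ✗

Only (B) baba is in L, so it is the only candidate that could play the role of s.
(In a complete proof one picks s in terms of the pumping length p so that |s| ≥ p is guaranteed; a fixed string like baba illustrates the shape of such an s.)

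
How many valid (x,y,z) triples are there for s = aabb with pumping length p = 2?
3

For s = 'aabb' with pumping length p = 2:

Constraints: |xy| ≤ 2, |y| > 0

Valid decompositions (|xy| ≤ p, |y| ≥ 1):
  • x='', y='a', z='abb'
  • x='a', y='a', z='bb'
  • x='', y='aa', z='bb'

Total count: 3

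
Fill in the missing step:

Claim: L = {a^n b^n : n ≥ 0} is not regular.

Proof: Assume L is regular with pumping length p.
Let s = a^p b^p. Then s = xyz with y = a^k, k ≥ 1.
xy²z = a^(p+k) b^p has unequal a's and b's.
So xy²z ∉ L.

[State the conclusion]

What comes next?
This contradicts the pumping lemma for regular languages,
which guarantees xy^i z ∈ L for all i ≥ 0.

Since our assumption that L is regular leads to a contradiction,
we conclude that L = {a^n b^n : n ≥ 0} is NOT regular. ∎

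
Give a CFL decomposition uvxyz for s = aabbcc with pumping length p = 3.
u='aa', v='b', x='b', y='c', z='c'

For s = aabbcc with pumping length p = 3:

One valid decomposition:
- u = 'aa'
- v = 'b'
- x = 'b'
- y = 'c'
- z = 'c'

Verification:
- uvxyz = 'aa' + 'b' + 'b' + 'c' + 'c' = aabbcc ✓
- |vxy| = |'bbc'| = 3 ≤ 3 ✓
- |vy| = |'bc'| = 2 > 0 ✓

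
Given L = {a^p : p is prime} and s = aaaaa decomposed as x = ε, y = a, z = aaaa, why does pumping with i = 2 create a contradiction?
xy²z = aaaaaa ∉ L

Pumping with i = 2 replaces y = a by y² = aa:
- Original: s = xyz = aaaaa; aaaaa has length 5, which is prime, so it is in L
- Pumped: xy²z = ε · aa · aaaa = aaaaaa
- aaaaaa has length 6 = 2 × 3, which is not prime, so it is not in L

The pumping lemma would require xy²z ∈ L, so this decomposition yields a contradiction.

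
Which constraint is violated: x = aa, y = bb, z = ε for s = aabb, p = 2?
Violated: |xy| ≤ p

The decomposition x = aa, y = bb, z = ε for s = aabb with p = 2
violates the constraint: |xy| ≤ p

|xy| = |aabb| = 4 > 2 = p. The decomposition puts too many characters in xy.

Pumping lemma constraints:
1. xyz = s (decomposition is valid)
2. |xy| ≤ p
3. |y| > 0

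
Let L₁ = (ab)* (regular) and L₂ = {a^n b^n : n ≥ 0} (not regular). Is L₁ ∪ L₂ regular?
No — L₁ ∪ L₂ is not regular.

Let U = (ab)* ∪ {a^n b^n}. If U were regular, then U ∩ aa*bb* would be regular (closure under intersection with a regular language). But (ab)* ∩ aa*bb* = {ab} and {a^n b^n} ∩ aa*bb* = {a^n b^n : n ≥ 1}, so U ∩ aa*bb* = {a^n b^n : n ≥ 1}, which is not regular. Hence U is not regular.

Note that the bare facts "L₁ regular, L₂ non-regular" do not settle the question by themselves: the closure of regular languages under ∪, ∩, complement and difference applies only when BOTH operands are regular. With a non-regular operand the result can come out regular or non-regular depending on the specific languages, so one has to work out L₁ ∪ L₂ for this particular pair, as above.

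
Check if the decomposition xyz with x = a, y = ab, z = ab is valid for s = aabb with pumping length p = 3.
Violated: xyz = s

The decomposition x = a, y = ab, z = ab for s = aabb with p = 3
violates the constraint: xyz = s

xyz = 'a' + 'ab' + 'ab' = 'aabab' ≠ 'aabb' = s. The decomposition doesn't reconstruct s.

Pumping lemma constraints:
1. xyz = s (decomposition is valid)
2. |xy| ≤ p
3. |y| > 0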